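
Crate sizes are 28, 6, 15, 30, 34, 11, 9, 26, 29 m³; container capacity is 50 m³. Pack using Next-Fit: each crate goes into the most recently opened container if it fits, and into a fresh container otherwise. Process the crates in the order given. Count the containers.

5

container 1: place 28 m³, 22 m³ left
container 1: place 6 m³, 16 m³ left
container 1: place 15 m³, 1 m³ left
container 2: place 30 m³, 20 m³ left
container 3: place 34 m³, 16 m³ left
container 3: place 11 m³, 5 m³ left
container 4: place 9 m³, 41 m³ left
container 4: place 26 m³, 15 m³ left
container 5: place 29 m³, 21 m³ left
Final containers: [28,6,15] [30] [34,11] [9,26] [29].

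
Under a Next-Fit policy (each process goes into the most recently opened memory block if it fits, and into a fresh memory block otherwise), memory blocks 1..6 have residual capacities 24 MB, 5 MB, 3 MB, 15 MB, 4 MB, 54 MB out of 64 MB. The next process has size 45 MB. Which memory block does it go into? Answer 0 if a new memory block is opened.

Next-Fit only looks at memory block 6, which has 54 MB free.
45 MB fits there.

6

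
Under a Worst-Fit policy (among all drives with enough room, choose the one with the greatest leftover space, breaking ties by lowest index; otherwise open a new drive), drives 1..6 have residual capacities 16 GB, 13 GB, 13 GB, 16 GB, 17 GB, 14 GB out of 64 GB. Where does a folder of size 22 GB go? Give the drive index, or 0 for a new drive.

0

No drive has ≥ 22 GB free, so a new drive is opened.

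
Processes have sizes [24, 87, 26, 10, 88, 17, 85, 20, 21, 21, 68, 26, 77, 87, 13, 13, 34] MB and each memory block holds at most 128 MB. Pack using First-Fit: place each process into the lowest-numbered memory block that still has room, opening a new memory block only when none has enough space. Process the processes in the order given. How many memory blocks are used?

6

Put 24 MB in memory block 1; 104 MB remain.
Put 87 MB in memory block 1; 17 MB remain.
Put 26 MB in memory block 2; 102 MB remain.
Put 10 MB in memory block 1; 7 MB remain.
Put 88 MB in memory block 2; 14 MB remain.
Put 17 MB in memory block 3; 111 MB remain.
Put 85 MB in memory block 3; 26 MB remain.
Put 20 MB in memory block 3; 6 MB remain.
Put 21 MB in memory block 4; 107 MB remain.
Put 21 MB in memory block 4; 86 MB remain.
Put 68 MB in memory block 4; 18 MB remain.
Put 26 MB in memory block 5; 102 MB remain.
Put 77 MB in memory block 5; 25 MB remain.
Put 87 MB in memory block 6; 41 MB remain.
Put 13 MB in memory block 2; 1 MB remain.
Put 13 MB in memory block 4; 5 MB remain.
Put 34 MB in memory block 6; 7 MB remain.
Final memory blocks: [24,87,10] [26,88,13] [17,85,20] [21,21,68,13] [26,77] [87,34].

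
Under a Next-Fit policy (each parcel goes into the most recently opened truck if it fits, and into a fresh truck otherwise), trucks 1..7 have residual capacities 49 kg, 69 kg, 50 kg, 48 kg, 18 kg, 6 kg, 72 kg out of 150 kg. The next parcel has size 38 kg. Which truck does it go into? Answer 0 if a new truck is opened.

Next-Fit only looks at truck 7, which has 72 kg free.
38 kg fits there.

7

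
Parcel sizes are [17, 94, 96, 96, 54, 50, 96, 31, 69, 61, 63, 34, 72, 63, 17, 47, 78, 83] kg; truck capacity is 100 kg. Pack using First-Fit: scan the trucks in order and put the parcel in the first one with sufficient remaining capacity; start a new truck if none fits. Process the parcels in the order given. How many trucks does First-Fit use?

Put 17 kg in truck 1; 83 kg remain.
Put 94 kg in truck 2; 6 kg remain.
Put 96 kg in truck 3; 4 kg remain.
Put 96 kg in truck 4; 4 kg remain.
Put 54 kg in truck 1; 29 kg remain.
Put 50 kg in truck 5; 50 kg remain.
Put 96 kg in truck 6; 4 kg remain.
Put 31 kg in truck 5; 19 kg remain.
Put 69 kg in truck 7; 31 kg remain.
Put 61 kg in truck 8; 39 kg remain.
Put 63 kg in truck 9; 37 kg remain.
Put 34 kg in truck 8; 5 kg remain.
Put 72 kg in truck 10; 28 kg remain.
Put 63 kg in truck 11; 37 kg remain.
Put 17 kg in truck 1; 12 kg remain.
Put 47 kg in truck 12; 53 kg remain.
Put 78 kg in truck 13; 22 kg remain.
Put 83 kg in truck 14; 17 kg remain.

14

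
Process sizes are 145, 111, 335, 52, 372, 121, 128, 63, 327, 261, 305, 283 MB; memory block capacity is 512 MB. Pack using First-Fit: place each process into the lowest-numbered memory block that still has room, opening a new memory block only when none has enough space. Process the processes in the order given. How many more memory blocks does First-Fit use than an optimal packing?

First-Fit: [145,111,52,121,63] [335,128] [372] [327] [261] [305] [283] → 7 memory blocks.
6 processes exceed 256 MB (half the capacity), and no two of those can share a memory block, so at least 6 memory blocks are needed.
An optimal packing achieves that bound: [372,128] [335,145] [327,121,63] [305,111,52] [283] [261] → 6 memory blocks.
Excess: 7 − 6 = 1.

1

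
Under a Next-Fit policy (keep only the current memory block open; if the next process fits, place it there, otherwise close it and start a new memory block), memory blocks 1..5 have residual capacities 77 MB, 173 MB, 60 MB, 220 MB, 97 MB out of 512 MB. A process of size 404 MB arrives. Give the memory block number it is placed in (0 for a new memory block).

0

Next-Fit only looks at memory block 5, which has 97 MB free.
404 MB does not fit, so a new memory block is opened.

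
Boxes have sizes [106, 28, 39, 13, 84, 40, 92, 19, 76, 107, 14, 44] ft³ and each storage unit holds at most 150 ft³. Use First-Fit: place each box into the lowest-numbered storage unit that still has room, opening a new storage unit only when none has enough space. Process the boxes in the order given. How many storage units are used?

storage unit 1: place 106 ft³, 44 ft³ left
storage unit 1: place 28 ft³, 16 ft³ left
storage unit 2: place 39 ft³, 111 ft³ left
storage unit 1: place 13 ft³, 3 ft³ left
storage unit 2: place 84 ft³, 27 ft³ left
storage unit 3: place 40 ft³, 110 ft³ left
storage unit 3: place 92 ft³, 18 ft³ left
storage unit 2: place 19 ft³, 8 ft³ left
storage unit 4: place 76 ft³, 74 ft³ left
storage unit 5: place 107 ft³, 43 ft³ left
storage unit 3: place 14 ft³, 4 ft³ left
storage unit 4: place 44 ft³, 30 ft³ left
Final storage units: [106,28,13] [39,84,19] [40,92,14] [76,44] [107].

5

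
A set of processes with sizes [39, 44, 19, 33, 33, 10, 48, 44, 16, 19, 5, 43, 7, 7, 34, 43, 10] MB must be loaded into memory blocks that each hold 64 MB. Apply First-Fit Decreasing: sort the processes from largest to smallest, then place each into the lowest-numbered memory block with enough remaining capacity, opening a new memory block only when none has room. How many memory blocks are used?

9

Sorted descending: 48, 44, 44, 43, 43, 39, 34, 33, 33, 19, 19, 16, 10, 10, 7, 7, 5.
Put 48 MB in memory block 1; 16 MB remain.
Put 44 MB in memory block 2; 20 MB remain.
Put 44 MB in memory block 3; 20 MB remain.
Put 43 MB in memory block 4; 21 MB remain.
Put 43 MB in memory block 5; 21 MB remain.
Put 39 MB in memory block 6; 25 MB remain.
Put 34 MB in memory block 7; 30 MB remain.
Put 33 MB in memory block 8; 31 MB remain.
Put 33 MB in memory block 9; 31 MB remain.
Put 19 MB in memory block 2; 1 MB remain.
Put 19 MB in memory block 3; 1 MB remain.
Put 16 MB in memory block 1; 0 MB remain.
Put 10 MB in memory block 4; 11 MB remain.
Put 10 MB in memory block 4; 1 MB remain.
Put 7 MB in memory block 5; 14 MB remain.
Put 7 MB in memory block 5; 7 MB remain.
Put 5 MB in memory block 5; 2 MB remain.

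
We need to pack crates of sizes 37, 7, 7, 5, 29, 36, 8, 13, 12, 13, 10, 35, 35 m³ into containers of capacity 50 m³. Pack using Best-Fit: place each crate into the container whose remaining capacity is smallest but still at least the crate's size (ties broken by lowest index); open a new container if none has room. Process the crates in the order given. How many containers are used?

37 m³ → container 1 (remaining 13 m³)
7 m³ → container 1 (remaining 6 m³)
7 m³ → container 2 (remaining 43 m³)
5 m³ → container 1 (remaining 1 m³)
29 m³ → container 2 (remaining 14 m³)
36 m³ → container 3 (remaining 14 m³)
8 m³ → container 2 (remaining 6 m³)
13 m³ → container 3 (remaining 1 m³)
12 m³ → container 4 (remaining 38 m³)
13 m³ → container 4 (remaining 25 m³)
10 m³ → container 4 (remaining 15 m³)
35 m³ → container 5 (remaining 15 m³)
35 m³ → container 6 (remaining 15 m³)
Final containers: [37,7,5] [7,29,8] [36,13] [12,13,10] [35] [35].

6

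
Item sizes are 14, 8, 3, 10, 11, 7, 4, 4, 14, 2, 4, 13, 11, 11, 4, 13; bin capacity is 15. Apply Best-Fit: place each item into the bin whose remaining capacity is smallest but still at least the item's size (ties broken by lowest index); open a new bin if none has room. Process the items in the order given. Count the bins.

14 → bin 1 (remaining 1)
8 → bin 2 (remaining 7)
3 → bin 2 (remaining 4)
10 → bin 3 (remaining 5)
11 → bin 4 (remaining 4)
7 → bin 5 (remaining 8)
4 → bin 2 (remaining 0)
4 → bin 4 (remaining 0)
14 → bin 6 (remaining 1)
2 → bin 3 (remaining 3)
4 → bin 5 (remaining 4)
13 → bin 7 (remaining 2)
11 → bin 8 (remaining 4)
11 → bin 9 (remaining 4)
4 → bin 5 (remaining 0)
13 → bin 10 (remaining 2)

10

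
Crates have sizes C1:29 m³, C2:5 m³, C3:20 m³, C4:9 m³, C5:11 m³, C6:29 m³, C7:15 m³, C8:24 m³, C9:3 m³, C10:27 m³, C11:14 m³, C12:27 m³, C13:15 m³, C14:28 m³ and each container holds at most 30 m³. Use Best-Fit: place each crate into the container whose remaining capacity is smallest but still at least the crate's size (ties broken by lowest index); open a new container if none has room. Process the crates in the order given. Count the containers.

container 1: place C1 (29 m³), 1 m³ left
container 2: place C2 (5 m³), 25 m³ left
container 2: place C3 (20 m³), 5 m³ left
container 3: place C4 (9 m³), 21 m³ left
container 3: place C5 (11 m³), 10 m³ left
container 4: place C6 (29 m³), 1 m³ left
container 5: place C7 (15 m³), 15 m³ left
container 6: place C8 (24 m³), 6 m³ left
container 2: place C9 (3 m³), 2 m³ left
container 7: place C10 (27 m³), 3 m³ left
container 5: place C11 (14 m³), 1 m³ left
container 8: place C12 (27 m³), 3 m³ left
container 9: place C13 (15 m³), 15 m³ left
container 10: place C14 (28 m³), 2 m³ left
Final containers: [29] [5,20,3] [9,11] [29] [15,14] [24] [27] [27] [15] [28].

10 containers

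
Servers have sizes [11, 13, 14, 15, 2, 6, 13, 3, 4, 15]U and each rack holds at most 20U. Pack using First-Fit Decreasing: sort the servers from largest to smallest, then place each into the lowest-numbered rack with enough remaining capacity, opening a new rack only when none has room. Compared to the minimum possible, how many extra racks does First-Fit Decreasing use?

First-Fit Decreasing: [15,4] [15,3,2] [14,6] [13] [13] [11] → 6 racks.
6 servers exceed 10U (half the capacity), and no two of those can share a rack, so at least 6 racks are needed.
So 6 is already optimal.

0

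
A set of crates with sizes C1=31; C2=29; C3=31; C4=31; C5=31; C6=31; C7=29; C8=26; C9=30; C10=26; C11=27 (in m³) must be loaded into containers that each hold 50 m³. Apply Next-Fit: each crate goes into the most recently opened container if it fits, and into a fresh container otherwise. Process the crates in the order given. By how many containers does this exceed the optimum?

0

Next-Fit: [31] [29] [31] [31] [31] [31] [29] [26] [30] [26] [27] → 11 containers.
11 crates exceed 25 m³ (half the capacity), and no two of those can share a container, so at least 11 containers are needed.
So 11 is already optimal.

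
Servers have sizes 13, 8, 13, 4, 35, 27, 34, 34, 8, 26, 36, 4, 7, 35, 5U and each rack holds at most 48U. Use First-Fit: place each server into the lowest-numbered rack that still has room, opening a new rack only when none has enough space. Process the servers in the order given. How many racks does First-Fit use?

Put 13U in rack 1; 35U remain.
Put 8U in rack 1; 27U remain.
Put 13U in rack 1; 14U remain.
Put 4U in rack 1; 10U remain.
Put 35U in rack 2; 13U remain.
Put 27U in rack 3; 21U remain.
Put 34U in rack 4; 14U remain.
Put 34U in rack 5; 14U remain.
Put 8U in rack 1; 2U remain.
Put 26U in rack 6; 22U remain.
Put 36U in rack 7; 12U remain.
Put 4U in rack 2; 9U remain.
Put 7U in rack 2; 2U remain.
Put 35U in rack 8; 13U remain.
Put 5U in rack 3; 16U remain.
Final racks: [13,8,13,4,8] [35,4,7] [27,5] [34] [34] [26] [36] [35].

8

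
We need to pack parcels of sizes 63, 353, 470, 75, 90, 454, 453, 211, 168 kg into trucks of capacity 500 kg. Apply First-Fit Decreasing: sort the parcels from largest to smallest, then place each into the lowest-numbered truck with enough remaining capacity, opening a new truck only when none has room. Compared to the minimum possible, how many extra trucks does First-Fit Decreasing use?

First-Fit Decreasing: [470] [454] [453] [353,90] [211,168,75] [63] → 6 trucks.
Total size 2337 kg; any packing needs at least ⌈2337/500⌉ = 5 trucks.
An optimal packing achieves that bound: [470] [454] [453] [353,75,63] [211,168,90] → 5 trucks.
Excess: 6 − 5 = 1.

1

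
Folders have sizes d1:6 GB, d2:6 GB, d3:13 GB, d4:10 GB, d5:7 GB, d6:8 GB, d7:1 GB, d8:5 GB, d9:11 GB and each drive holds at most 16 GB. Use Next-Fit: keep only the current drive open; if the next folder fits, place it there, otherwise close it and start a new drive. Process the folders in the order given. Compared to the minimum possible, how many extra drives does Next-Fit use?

Next-Fit: [6,6] [13] [10] [7,8,1] [5,11] → 5 drives.
Total size 67 GB; any packing needs at least ⌈67/16⌉ = 5 drives.
So 5 is already optimal.

0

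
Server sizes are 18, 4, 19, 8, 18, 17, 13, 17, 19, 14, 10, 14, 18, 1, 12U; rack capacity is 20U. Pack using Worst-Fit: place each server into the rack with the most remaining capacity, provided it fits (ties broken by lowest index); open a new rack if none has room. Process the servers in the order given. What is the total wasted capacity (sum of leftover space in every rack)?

58

Put 18U in rack 1; 2U remain.
Put 4U in rack 2; 16U remain.
Put 19U in rack 3; 1U remain.
Put 8U in rack 2; 8U remain.
Put 18U in rack 4; 2U remain.
Put 17U in rack 5; 3U remain.
Put 13U in rack 6; 7U remain.
Put 17U in rack 7; 3U remain.
Put 19U in rack 8; 1U remain.
Put 14U in rack 9; 6U remain.
Put 10U in rack 10; 10U remain.
Put 14U in rack 11; 6U remain.
Put 18U in rack 12; 2U remain.
Put 1U in rack 10; 9U remain.
Put 12U in rack 13; 8U remain.
13 racks × 20U = 260U; used 202U; unused 58U.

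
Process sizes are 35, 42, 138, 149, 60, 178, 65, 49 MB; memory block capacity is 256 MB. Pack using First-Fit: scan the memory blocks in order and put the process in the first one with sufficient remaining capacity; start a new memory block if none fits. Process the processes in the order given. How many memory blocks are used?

4 memory blocks

Put 35 MB in memory block 1; 221 MB remain.
Put 42 MB in memory block 1; 179 MB remain.
Put 138 MB in memory block 1; 41 MB remain.
Put 149 MB in memory block 2; 107 MB remain.
Put 60 MB in memory block 2; 47 MB remain.
Put 178 MB in memory block 3; 78 MB remain.
Put 65 MB in memory block 3; 13 MB remain.
Put 49 MB in memory block 4; 207 MB remain.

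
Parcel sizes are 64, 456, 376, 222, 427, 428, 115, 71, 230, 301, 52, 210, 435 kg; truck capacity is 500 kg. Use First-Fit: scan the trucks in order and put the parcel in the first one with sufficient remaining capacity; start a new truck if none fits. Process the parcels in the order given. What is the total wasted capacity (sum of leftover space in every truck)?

Put 64 kg in truck 1; 436 kg remain.
Put 456 kg in truck 2; 44 kg remain.
Put 376 kg in truck 1; 60 kg remain.
Put 222 kg in truck 3; 278 kg remain.
Put 427 kg in truck 4; 73 kg remain.
Put 428 kg in truck 5; 72 kg remain.
Put 115 kg in truck 3; 163 kg remain.
Put 71 kg in truck 3; 92 kg remain.
Put 230 kg in truck 6; 270 kg remain.
Put 301 kg in truck 7; 199 kg remain.
Put 52 kg in truck 1; 8 kg remain.
Put 210 kg in truck 6; 60 kg remain.
Put 435 kg in truck 8; 65 kg remain.
8 trucks × 500 kg = 4000 kg; used 3387 kg; unused 613 kg.

613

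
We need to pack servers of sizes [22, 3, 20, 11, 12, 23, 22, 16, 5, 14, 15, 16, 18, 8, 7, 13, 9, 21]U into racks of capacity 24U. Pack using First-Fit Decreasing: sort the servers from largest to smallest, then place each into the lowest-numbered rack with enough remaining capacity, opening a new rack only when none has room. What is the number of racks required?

Sorted descending: 23, 22, 22, 21, 20, 18, 16, 16, 15, 14, 13, 12, 11, 9, 8, 7, 5, 3.
rack 1: place 23U, 1U left
rack 2: place 22U, 2U left
rack 3: place 22U, 2U left
rack 4: place 21U, 3U left
rack 5: place 20U, 4U left
rack 6: place 18U, 6U left
rack 7: place 16U, 8U left
rack 8: place 16U, 8U left
rack 9: place 15U, 9U left
rack 10: place 14U, 10U left
rack 11: place 13U, 11U left
rack 12: place 12U, 12U left
rack 11: place 11U, 0U left
rack 9: place 9U, 0U left
rack 7: place 8U, 0U left
rack 8: place 7U, 1U left
rack 6: place 5U, 1U left
rack 4: place 3U, 0U left
Final racks: [23] [22] [22] [21,3] [20] [18,5] [16,8] [16,7] [15,9] [14] [13,11] [12].

12 racks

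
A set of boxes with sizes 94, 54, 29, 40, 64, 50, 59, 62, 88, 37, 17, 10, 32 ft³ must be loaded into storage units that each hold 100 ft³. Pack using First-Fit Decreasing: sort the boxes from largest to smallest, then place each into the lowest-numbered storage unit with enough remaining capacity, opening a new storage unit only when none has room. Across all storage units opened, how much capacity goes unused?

Sorted descending: 94, 88, 64, 62, 59, 54, 50, 40, 37, 32, 29, 17, 10.
94 ft³ → storage unit 1 (remaining 6 ft³)
88 ft³ → storage unit 2 (remaining 12 ft³)
64 ft³ → storage unit 3 (remaining 36 ft³)
62 ft³ → storage unit 4 (remaining 38 ft³)
59 ft³ → storage unit 5 (remaining 41 ft³)
54 ft³ → storage unit 6 (remaining 46 ft³)
50 ft³ → storage unit 7 (remaining 50 ft³)
40 ft³ → storage unit 5 (remaining 1 ft³)
37 ft³ → storage unit 4 (remaining 1 ft³)
32 ft³ → storage unit 3 (remaining 4 ft³)
29 ft³ → storage unit 6 (remaining 17 ft³)
17 ft³ → storage unit 6 (remaining 0 ft³)
10 ft³ → storage unit 2 (remaining 2 ft³)
7 storage units × 100 ft³ = 700 ft³; used 636 ft³; unused 64 ft³.

64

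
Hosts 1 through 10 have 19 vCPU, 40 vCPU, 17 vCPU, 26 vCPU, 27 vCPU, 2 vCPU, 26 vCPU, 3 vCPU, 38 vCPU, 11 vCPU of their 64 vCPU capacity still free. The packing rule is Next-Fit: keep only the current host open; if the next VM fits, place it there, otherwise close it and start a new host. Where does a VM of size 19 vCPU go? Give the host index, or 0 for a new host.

Next-Fit only looks at host 10, which has 11 vCPU free.
19 vCPU does not fit, so a new host is opened.

0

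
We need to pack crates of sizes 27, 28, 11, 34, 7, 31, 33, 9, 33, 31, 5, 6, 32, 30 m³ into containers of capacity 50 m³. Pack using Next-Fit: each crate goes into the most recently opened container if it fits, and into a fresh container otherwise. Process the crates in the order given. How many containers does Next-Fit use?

container 1: place 27 m³, 23 m³ left
container 2: place 28 m³, 22 m³ left
container 2: place 11 m³, 11 m³ left
container 3: place 34 m³, 16 m³ left
container 3: place 7 m³, 9 m³ left
container 4: place 31 m³, 19 m³ left
container 5: place 33 m³, 17 m³ left
container 5: place 9 m³, 8 m³ left
container 6: place 33 m³, 17 m³ left
container 7: place 31 m³, 19 m³ left
container 7: place 5 m³, 14 m³ left
container 7: place 6 m³, 8 m³ left
container 8: place 32 m³, 18 m³ left
container 9: place 30 m³, 20 m³ left

9 containers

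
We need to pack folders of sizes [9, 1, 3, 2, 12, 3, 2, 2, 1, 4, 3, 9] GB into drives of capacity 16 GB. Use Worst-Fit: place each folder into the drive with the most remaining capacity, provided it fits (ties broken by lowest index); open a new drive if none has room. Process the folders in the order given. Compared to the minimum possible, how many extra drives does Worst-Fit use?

0

Worst-Fit: [9,1,3,2] [12,3] [2,2,1,4,3] [9] → 4 drives.
Total size 51 GB; any packing needs at least ⌈51/16⌉ = 4 drives.
So 4 is already optimal.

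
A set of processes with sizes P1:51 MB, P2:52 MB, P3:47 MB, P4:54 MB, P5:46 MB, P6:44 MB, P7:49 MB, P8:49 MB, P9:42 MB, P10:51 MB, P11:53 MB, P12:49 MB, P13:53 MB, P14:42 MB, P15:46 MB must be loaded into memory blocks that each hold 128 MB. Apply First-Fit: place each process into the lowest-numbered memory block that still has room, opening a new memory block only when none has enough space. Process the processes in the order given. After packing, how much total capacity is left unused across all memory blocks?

P1 (51 MB) → memory block 1 (remaining 77 MB)
P2 (52 MB) → memory block 1 (remaining 25 MB)
P3 (47 MB) → memory block 2 (remaining 81 MB)
P4 (54 MB) → memory block 2 (remaining 27 MB)
P5 (46 MB) → memory block 3 (remaining 82 MB)
P6 (44 MB) → memory block 3 (remaining 38 MB)
P7 (49 MB) → memory block 4 (remaining 79 MB)
P8 (49 MB) → memory block 4 (remaining 30 MB)
P9 (42 MB) → memory block 5 (remaining 86 MB)
P10 (51 MB) → memory block 5 (remaining 35 MB)
P11 (53 MB) → memory block 6 (remaining 75 MB)
P12 (49 MB) → memory block 6 (remaining 26 MB)
P13 (53 MB) → memory block 7 (remaining 75 MB)
P14 (42 MB) → memory block 7 (remaining 33 MB)
P15 (46 MB) → memory block 8 (remaining 82 MB)
8 memory blocks × 128 MB = 1024 MB; used 728 MB; unused 296 MB.

296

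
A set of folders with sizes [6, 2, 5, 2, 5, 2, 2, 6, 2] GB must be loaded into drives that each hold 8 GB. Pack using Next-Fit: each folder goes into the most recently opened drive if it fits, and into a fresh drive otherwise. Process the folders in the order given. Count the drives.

6 GB → drive 1 (remaining 2 GB)
2 GB → drive 1 (remaining 0 GB)
5 GB → drive 2 (remaining 3 GB)
2 GB → drive 2 (remaining 1 GB)
5 GB → drive 3 (remaining 3 GB)
2 GB → drive 3 (remaining 1 GB)
2 GB → drive 4 (remaining 6 GB)
6 GB → drive 4 (remaining 0 GB)
2 GB → drive 5 (remaining 6 GB)
Final drives: [6,2] [5,2] [5,2] [2,6] [2].

5 drives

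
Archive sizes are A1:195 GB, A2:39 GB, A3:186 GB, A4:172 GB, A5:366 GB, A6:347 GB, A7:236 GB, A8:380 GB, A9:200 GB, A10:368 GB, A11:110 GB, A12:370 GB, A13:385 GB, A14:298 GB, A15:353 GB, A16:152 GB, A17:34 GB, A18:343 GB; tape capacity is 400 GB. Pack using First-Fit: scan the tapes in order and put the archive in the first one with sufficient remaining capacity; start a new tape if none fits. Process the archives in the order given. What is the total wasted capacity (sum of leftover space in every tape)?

666

tape 1: place A1 (195 GB), 205 GB left
tape 1: place A2 (39 GB), 166 GB left
tape 2: place A3 (186 GB), 214 GB left
tape 2: place A4 (172 GB), 42 GB left
tape 3: place A5 (366 GB), 34 GB left
tape 4: place A6 (347 GB), 53 GB left
tape 5: place A7 (236 GB), 164 GB left
tape 6: place A8 (380 GB), 20 GB left
tape 7: place A9 (200 GB), 200 GB left
tape 8: place A10 (368 GB), 32 GB left
tape 1: place A11 (110 GB), 56 GB left
tape 9: place A12 (370 GB), 30 GB left
tape 10: place A13 (385 GB), 15 GB left
tape 11: place A14 (298 GB), 102 GB left
tape 12: place A15 (353 GB), 47 GB left
tape 5: place A16 (152 GB), 12 GB left
tape 1: place A17 (34 GB), 22 GB left
tape 13: place A18 (343 GB), 57 GB left
13 tapes × 400 GB = 5200 GB; used 4534 GB; unused 666 GB.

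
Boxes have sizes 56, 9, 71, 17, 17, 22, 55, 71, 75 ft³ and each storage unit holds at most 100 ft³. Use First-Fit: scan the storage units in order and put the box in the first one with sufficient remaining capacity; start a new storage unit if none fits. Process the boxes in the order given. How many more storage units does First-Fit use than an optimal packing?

0

First-Fit: [56,9,17,17] [71,22] [55] [71] [75] → 5 storage units.
5 boxes exceed 50 ft³ (half the capacity), and no two of those can share a storage unit, so at least 5 storage units are needed.
So 5 is already optimal.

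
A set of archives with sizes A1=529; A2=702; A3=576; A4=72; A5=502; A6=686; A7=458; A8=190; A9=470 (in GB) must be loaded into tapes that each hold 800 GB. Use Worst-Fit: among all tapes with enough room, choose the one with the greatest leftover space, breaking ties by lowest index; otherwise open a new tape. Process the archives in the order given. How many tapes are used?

7

A1 (529 GB) → tape 1 (remaining 271 GB)
A2 (702 GB) → tape 2 (remaining 98 GB)
A3 (576 GB) → tape 3 (remaining 224 GB)
A4 (72 GB) → tape 1 (remaining 199 GB)
A5 (502 GB) → tape 4 (remaining 298 GB)
A6 (686 GB) → tape 5 (remaining 114 GB)
A7 (458 GB) → tape 6 (remaining 342 GB)
A8 (190 GB) → tape 6 (remaining 152 GB)
A9 (470 GB) → tape 7 (remaining 330 GB)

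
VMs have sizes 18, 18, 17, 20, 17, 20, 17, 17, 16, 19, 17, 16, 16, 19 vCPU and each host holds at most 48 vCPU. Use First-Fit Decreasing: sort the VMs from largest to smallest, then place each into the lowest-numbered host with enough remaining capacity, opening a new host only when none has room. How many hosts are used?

7 hosts

Sorted descending: 20, 20, 19, 19, 18, 18, 17, 17, 17, 17, 17, 16, 16, 16.
Put 20 vCPU in host 1; 28 vCPU remain.
Put 20 vCPU in host 1; 8 vCPU remain.
Put 19 vCPU in host 2; 29 vCPU remain.
Put 19 vCPU in host 2; 10 vCPU remain.
Put 18 vCPU in host 3; 30 vCPU remain.
Put 18 vCPU in host 3; 12 vCPU remain.
Put 17 vCPU in host 4; 31 vCPU remain.
Put 17 vCPU in host 4; 14 vCPU remain.
Put 17 vCPU in host 5; 31 vCPU remain.
Put 17 vCPU in host 5; 14 vCPU remain.
Put 17 vCPU in host 6; 31 vCPU remain.
Put 16 vCPU in host 6; 15 vCPU remain.
Put 16 vCPU in host 7; 32 vCPU remain.
Put 16 vCPU in host 7; 16 vCPU remain.
Final hosts: [20,20] [19,19] [18,18] [17,17] [17,17] [17,16] [16,16].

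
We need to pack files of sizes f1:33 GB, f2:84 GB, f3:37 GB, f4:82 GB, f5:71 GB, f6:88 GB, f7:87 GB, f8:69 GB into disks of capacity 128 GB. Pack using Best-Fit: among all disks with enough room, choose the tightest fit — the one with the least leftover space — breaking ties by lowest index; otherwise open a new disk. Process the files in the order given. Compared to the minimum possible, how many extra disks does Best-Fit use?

0

Best-Fit: [33,84] [37,82] [71] [88] [87] [69] → 6 disks.
6 files exceed 64 GB (half the capacity), and no two of those can share a disk, so at least 6 disks are needed.
So 6 is already optimal.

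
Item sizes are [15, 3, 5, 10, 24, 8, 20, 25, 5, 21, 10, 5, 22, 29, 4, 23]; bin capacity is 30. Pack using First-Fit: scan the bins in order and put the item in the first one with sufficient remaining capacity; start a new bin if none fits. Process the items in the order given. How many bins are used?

9

Put 15 in bin 1; 15 remain.
Put 3 in bin 1; 12 remain.
Put 5 in bin 1; 7 remain.
Put 10 in bin 2; 20 remain.
Put 24 in bin 3; 6 remain.
Put 8 in bin 2; 12 remain.
Put 20 in bin 4; 10 remain.
Put 25 in bin 5; 5 remain.
Put 5 in bin 1; 2 remain.
Put 21 in bin 6; 9 remain.
Put 10 in bin 2; 2 remain.
Put 5 in bin 3; 1 remain.
Put 22 in bin 7; 8 remain.
Put 29 in bin 8; 1 remain.
Put 4 in bin 4; 6 remain.
Put 23 in bin 9; 7 remain.
Final bins: [15,3,5,5] [10,8,10] [24,5] [20,4] [25] [21] [22] [29] [23].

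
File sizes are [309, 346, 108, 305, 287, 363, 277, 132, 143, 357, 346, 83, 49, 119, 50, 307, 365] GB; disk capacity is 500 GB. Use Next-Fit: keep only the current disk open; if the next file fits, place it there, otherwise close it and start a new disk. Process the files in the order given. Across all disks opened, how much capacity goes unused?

1054

disk 1: place 309 GB, 191 GB left
disk 2: place 346 GB, 154 GB left
disk 2: place 108 GB, 46 GB left
disk 3: place 305 GB, 195 GB left
disk 4: place 287 GB, 213 GB left
disk 5: place 363 GB, 137 GB left
disk 6: place 277 GB, 223 GB left
disk 6: place 132 GB, 91 GB left
disk 7: place 143 GB, 357 GB left
disk 7: place 357 GB, 0 GB left
disk 8: place 346 GB, 154 GB left
disk 8: place 83 GB, 71 GB left
disk 8: place 49 GB, 22 GB left
disk 9: place 119 GB, 381 GB left
disk 9: place 50 GB, 331 GB left
disk 9: place 307 GB, 24 GB left
disk 10: place 365 GB, 135 GB left
10 disks × 500 GB = 5000 GB; used 3946 GB; unused 1054 GB.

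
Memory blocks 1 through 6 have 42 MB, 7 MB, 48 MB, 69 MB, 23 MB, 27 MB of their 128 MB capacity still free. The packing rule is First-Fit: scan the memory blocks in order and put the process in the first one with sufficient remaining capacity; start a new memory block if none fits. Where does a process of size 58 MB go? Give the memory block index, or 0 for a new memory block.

Memory blocks with room: memory block 4 (69 MB).
The first with room is memory block 4.

4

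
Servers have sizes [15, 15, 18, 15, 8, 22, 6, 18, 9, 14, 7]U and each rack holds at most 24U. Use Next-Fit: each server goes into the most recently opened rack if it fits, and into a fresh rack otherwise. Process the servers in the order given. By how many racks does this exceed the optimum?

Next-Fit: [15] [15] [18] [15,8] [22] [6,18] [9,14] [7] → 8 racks.
Total size 147U; any packing needs at least ⌈147/24⌉ = 7 racks.
An optimal packing achieves that bound: [22] [18,6] [18] [15,9] [15,8] [15,7] [14] → 7 racks.
Excess: 8 − 7 = 1.

1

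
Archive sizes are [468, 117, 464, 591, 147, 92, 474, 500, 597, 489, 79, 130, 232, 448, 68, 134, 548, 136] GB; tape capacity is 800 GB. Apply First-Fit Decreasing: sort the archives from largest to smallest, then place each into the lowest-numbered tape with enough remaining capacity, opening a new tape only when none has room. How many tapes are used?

Sorted descending: 597, 591, 548, 500, 489, 474, 468, 464, 448, 232, 147, 136, 134, 130, 117, 92, 79, 68.
Put 597 GB in tape 1; 203 GB remain.
Put 591 GB in tape 2; 209 GB remain.
Put 548 GB in tape 3; 252 GB remain.
Put 500 GB in tape 4; 300 GB remain.
Put 489 GB in tape 5; 311 GB remain.
Put 474 GB in tape 6; 326 GB remain.
Put 468 GB in tape 7; 332 GB remain.
Put 464 GB in tape 8; 336 GB remain.
Put 448 GB in tape 9; 352 GB remain.
Put 232 GB in tape 3; 20 GB remain.
Put 147 GB in tape 1; 56 GB remain.
Put 136 GB in tape 2; 73 GB remain.
Put 134 GB in tape 4; 166 GB remain.
Put 130 GB in tape 4; 36 GB remain.
Put 117 GB in tape 5; 194 GB remain.
Put 92 GB in tape 5; 102 GB remain.
Put 79 GB in tape 5; 23 GB remain.
Put 68 GB in tape 2; 5 GB remain.
Final tapes: [597,147] [591,136,68] [548,232] [500,134,130] [489,117,92,79] [474] [468] [464] [448].

9 tapes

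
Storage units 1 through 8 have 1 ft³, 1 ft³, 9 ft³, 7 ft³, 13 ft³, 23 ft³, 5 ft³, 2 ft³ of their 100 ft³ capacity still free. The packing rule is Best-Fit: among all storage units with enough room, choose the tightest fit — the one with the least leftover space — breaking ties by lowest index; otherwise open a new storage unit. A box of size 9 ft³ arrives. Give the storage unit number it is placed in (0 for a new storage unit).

Storage units with room: storage unit 3 (9 ft³), storage unit 5 (13 ft³), storage unit 6 (23 ft³).
Tightest fit is storage unit 3 with 9 ft³ free.

3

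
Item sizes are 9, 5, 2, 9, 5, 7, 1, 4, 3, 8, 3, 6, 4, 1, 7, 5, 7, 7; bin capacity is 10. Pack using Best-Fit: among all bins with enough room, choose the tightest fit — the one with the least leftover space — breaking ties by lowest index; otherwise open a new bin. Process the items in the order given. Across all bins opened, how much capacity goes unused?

17

9 → bin 1 (remaining 1)
5 → bin 2 (remaining 5)
2 → bin 2 (remaining 3)
9 → bin 3 (remaining 1)
5 → bin 4 (remaining 5)
7 → bin 5 (remaining 3)
1 → bin 1 (remaining 0)
4 → bin 4 (remaining 1)
3 → bin 2 (remaining 0)
8 → bin 6 (remaining 2)
3 → bin 5 (remaining 0)
6 → bin 7 (remaining 4)
4 → bin 7 (remaining 0)
1 → bin 3 (remaining 0)
7 → bin 8 (remaining 3)
5 → bin 9 (remaining 5)
7 → bin 10 (remaining 3)
7 → bin 11 (remaining 3)
11 bins × 10 = 110; used 93; unused 17.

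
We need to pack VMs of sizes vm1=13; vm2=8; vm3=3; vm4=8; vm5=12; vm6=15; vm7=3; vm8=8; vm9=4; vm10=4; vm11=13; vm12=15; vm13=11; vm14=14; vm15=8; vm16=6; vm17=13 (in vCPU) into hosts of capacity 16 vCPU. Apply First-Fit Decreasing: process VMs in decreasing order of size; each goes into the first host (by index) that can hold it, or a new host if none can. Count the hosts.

Sorted descending: 15, 15, 14, 13, 13, 13, 12, 11, 8, 8, 8, 8, 6, 4, 4, 3, 3.
host 1: place 15 vCPU, 1 vCPU left
host 2: place 15 vCPU, 1 vCPU left
host 3: place 14 vCPU, 2 vCPU left
host 4: place 13 vCPU, 3 vCPU left
host 5: place 13 vCPU, 3 vCPU left
host 6: place 13 vCPU, 3 vCPU left
host 7: place 12 vCPU, 4 vCPU left
host 8: place 11 vCPU, 5 vCPU left
host 9: place 8 vCPU, 8 vCPU left
host 9: place 8 vCPU, 0 vCPU left
host 10: place 8 vCPU, 8 vCPU left
host 10: place 8 vCPU, 0 vCPU left
host 11: place 6 vCPU, 10 vCPU left
host 7: place 4 vCPU, 0 vCPU left
host 8: place 4 vCPU, 1 vCPU left
host 4: place 3 vCPU, 0 vCPU left
host 5: place 3 vCPU, 0 vCPU left

11 hosts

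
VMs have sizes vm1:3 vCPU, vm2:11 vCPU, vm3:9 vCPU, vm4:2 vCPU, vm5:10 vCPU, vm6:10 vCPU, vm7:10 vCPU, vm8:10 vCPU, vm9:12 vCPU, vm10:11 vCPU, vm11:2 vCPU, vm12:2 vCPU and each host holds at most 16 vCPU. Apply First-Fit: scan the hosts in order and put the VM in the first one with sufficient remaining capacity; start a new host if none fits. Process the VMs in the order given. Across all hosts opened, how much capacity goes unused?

vm1 (3 vCPU) → host 1 (remaining 13 vCPU)
vm2 (11 vCPU) → host 1 (remaining 2 vCPU)
vm3 (9 vCPU) → host 2 (remaining 7 vCPU)
vm4 (2 vCPU) → host 1 (remaining 0 vCPU)
vm5 (10 vCPU) → host 3 (remaining 6 vCPU)
vm6 (10 vCPU) → host 4 (remaining 6 vCPU)
vm7 (10 vCPU) → host 5 (remaining 6 vCPU)
vm8 (10 vCPU) → host 6 (remaining 6 vCPU)
vm9 (12 vCPU) → host 7 (remaining 4 vCPU)
vm10 (11 vCPU) → host 8 (remaining 5 vCPU)
vm11 (2 vCPU) → host 2 (remaining 5 vCPU)
vm12 (2 vCPU) → host 2 (remaining 3 vCPU)
8 hosts × 16 vCPU = 128 vCPU; used 92 vCPU; unused 36 vCPU.

36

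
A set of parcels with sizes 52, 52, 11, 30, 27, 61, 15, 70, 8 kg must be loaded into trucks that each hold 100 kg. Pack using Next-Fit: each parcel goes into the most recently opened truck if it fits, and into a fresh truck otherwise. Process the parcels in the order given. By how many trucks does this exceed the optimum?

Next-Fit: [52] [52,11,30] [27,61] [15,70,8] → 4 trucks.
Total size 326 kg; any packing needs at least ⌈326/100⌉ = 4 trucks.
So 4 is already optimal.

0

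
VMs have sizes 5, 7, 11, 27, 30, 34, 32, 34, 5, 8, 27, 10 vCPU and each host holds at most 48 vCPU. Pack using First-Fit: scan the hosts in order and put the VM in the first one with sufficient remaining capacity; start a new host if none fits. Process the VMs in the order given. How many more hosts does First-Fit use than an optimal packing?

1

First-Fit: [5,7,11,5,8,10] [27] [30] [34] [32] [34] [27] → 7 hosts.
6 VMs exceed 24 vCPU (half the capacity), and no two of those can share a host, so at least 6 hosts are needed.
An optimal packing achieves that bound: [34,11] [34,10] [32,8,7] [30,5,5] [27] [27] → 6 hosts.
Excess: 7 − 6 = 1.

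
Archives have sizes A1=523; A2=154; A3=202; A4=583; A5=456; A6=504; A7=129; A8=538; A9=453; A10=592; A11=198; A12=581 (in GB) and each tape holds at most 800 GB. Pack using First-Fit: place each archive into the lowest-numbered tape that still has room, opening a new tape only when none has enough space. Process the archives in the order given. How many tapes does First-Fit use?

Put A1 (523 GB) in tape 1; 277 GB remain.
Put A2 (154 GB) in tape 1; 123 GB remain.
Put A3 (202 GB) in tape 2; 598 GB remain.
Put A4 (583 GB) in tape 2; 15 GB remain.
Put A5 (456 GB) in tape 3; 344 GB remain.
Put A6 (504 GB) in tape 4; 296 GB remain.
Put A7 (129 GB) in tape 3; 215 GB remain.
Put A8 (538 GB) in tape 5; 262 GB remain.
Put A9 (453 GB) in tape 6; 347 GB remain.
Put A10 (592 GB) in tape 7; 208 GB remain.
Put A11 (198 GB) in tape 3; 17 GB remain.
Put A12 (581 GB) in tape 8; 219 GB remain.

8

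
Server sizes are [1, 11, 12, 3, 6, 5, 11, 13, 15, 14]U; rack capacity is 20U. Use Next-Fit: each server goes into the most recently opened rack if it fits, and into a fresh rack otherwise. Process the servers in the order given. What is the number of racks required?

7

Put 1U in rack 1; 19U remain.
Put 11U in rack 1; 8U remain.
Put 12U in rack 2; 8U remain.
Put 3U in rack 2; 5U remain.
Put 6U in rack 3; 14U remain.
Put 5U in rack 3; 9U remain.
Put 11U in rack 4; 9U remain.
Put 13U in rack 5; 7U remain.
Put 15U in rack 6; 5U remain.
Put 14U in rack 7; 6U remain.
Final racks: [1,11] [12,3] [6,5] [11] [13] [15] [14].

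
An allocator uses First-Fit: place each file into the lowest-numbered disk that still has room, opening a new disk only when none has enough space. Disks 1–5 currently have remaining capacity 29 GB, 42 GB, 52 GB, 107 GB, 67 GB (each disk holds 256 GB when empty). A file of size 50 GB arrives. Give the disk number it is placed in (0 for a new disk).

3

Disks with room: disk 3 (52 GB), disk 4 (107 GB), disk 5 (67 GB).
The first with room is disk 3.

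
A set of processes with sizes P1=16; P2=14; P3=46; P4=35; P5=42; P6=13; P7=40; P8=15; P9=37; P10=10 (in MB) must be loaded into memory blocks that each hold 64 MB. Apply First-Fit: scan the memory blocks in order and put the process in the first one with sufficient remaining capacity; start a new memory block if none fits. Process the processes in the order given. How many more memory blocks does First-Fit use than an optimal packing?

1

First-Fit: [16,14,13,15] [46,10] [35] [42] [40] [37] → 6 memory blocks.
Total size 268 MB; any packing needs at least ⌈268/64⌉ = 5 memory blocks.
An optimal packing achieves that bound: [46,16] [42,15] [40,14,10] [37,13] [35] → 5 memory blocks.
Excess: 6 − 5 = 1.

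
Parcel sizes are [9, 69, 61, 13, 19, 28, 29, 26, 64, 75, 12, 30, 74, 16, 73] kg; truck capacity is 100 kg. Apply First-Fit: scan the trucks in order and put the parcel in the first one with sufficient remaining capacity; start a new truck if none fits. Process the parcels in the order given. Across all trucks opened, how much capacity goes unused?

102

truck 1: place 9 kg, 91 kg left
truck 1: place 69 kg, 22 kg left
truck 2: place 61 kg, 39 kg left
truck 1: place 13 kg, 9 kg left
truck 2: place 19 kg, 20 kg left
truck 3: place 28 kg, 72 kg left
truck 3: place 29 kg, 43 kg left
truck 3: place 26 kg, 17 kg left
truck 4: place 64 kg, 36 kg left
truck 5: place 75 kg, 25 kg left
truck 2: place 12 kg, 8 kg left
truck 4: place 30 kg, 6 kg left
truck 6: place 74 kg, 26 kg left
truck 3: place 16 kg, 1 kg left
truck 7: place 73 kg, 27 kg left
7 trucks × 100 kg = 700 kg; used 598 kg; unused 102 kg.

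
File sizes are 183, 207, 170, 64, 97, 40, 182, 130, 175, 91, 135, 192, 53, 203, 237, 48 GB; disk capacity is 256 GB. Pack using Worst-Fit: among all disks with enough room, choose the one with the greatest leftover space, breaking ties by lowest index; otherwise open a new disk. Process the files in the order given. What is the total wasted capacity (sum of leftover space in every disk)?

Put 183 GB in disk 1; 73 GB remain.
Put 207 GB in disk 2; 49 GB remain.
Put 170 GB in disk 3; 86 GB remain.
Put 64 GB in disk 3; 22 GB remain.
Put 97 GB in disk 4; 159 GB remain.
Put 40 GB in disk 4; 119 GB remain.
Put 182 GB in disk 5; 74 GB remain.
Put 130 GB in disk 6; 126 GB remain.
Put 175 GB in disk 7; 81 GB remain.
Put 91 GB in disk 6; 35 GB remain.
Put 135 GB in disk 8; 121 GB remain.
Put 192 GB in disk 9; 64 GB remain.
Put 53 GB in disk 8; 68 GB remain.
Put 203 GB in disk 10; 53 GB remain.
Put 237 GB in disk 11; 19 GB remain.
Put 48 GB in disk 4; 71 GB remain.
11 disks × 256 GB = 2816 GB; used 2207 GB; unused 609 GB.

609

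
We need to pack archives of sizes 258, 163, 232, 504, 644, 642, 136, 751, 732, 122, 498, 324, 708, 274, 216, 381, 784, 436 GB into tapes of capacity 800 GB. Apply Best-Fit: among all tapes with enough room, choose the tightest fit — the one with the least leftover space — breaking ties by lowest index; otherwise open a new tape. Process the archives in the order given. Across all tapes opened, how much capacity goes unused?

tape 1: place 258 GB, 542 GB left
tape 1: place 163 GB, 379 GB left
tape 1: place 232 GB, 147 GB left
tape 2: place 504 GB, 296 GB left
tape 3: place 644 GB, 156 GB left
tape 4: place 642 GB, 158 GB left
tape 1: place 136 GB, 11 GB left
tape 5: place 751 GB, 49 GB left
tape 6: place 732 GB, 68 GB left
tape 3: place 122 GB, 34 GB left
tape 7: place 498 GB, 302 GB left
tape 8: place 324 GB, 476 GB left
tape 9: place 708 GB, 92 GB left
tape 2: place 274 GB, 22 GB left
tape 7: place 216 GB, 86 GB left
tape 8: place 381 GB, 95 GB left
tape 10: place 784 GB, 16 GB left
tape 11: place 436 GB, 364 GB left
11 tapes × 800 GB = 8800 GB; used 7805 GB; unused 995 GB.

995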